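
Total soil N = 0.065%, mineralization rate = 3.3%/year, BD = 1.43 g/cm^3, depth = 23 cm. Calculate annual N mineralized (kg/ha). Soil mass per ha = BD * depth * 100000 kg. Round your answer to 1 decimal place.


Step 1: Soil mass per ha = BD * depth * 100000 = 1.43 * 23 * 100000 = 3289000 kg
Step 2: Total N pool = soil mass * N%/100 = 3289000 * 0.065/100 = 2137.85 kg/ha
Step 3: N mineralized = N pool * rate%/100 = 2137.85 * 3.3/100 = 70.5 kg/ha/yr

70.5


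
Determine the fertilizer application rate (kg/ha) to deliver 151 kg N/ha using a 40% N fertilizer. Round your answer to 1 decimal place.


Step 1: Fertilizer rate = target N / (N content / 100)
Step 2: Rate = 151 / (40 / 100)
Step 3: Rate = 151 / 0.4
Step 4: Rate = 377.5 kg/ha

377.5


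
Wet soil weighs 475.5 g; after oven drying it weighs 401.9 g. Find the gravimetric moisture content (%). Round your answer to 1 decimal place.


Step 1: Water mass = wet - dry = 475.5 - 401.9 = 73.6 g
Step 2: w = 100 * water mass / dry mass
Step 3: w = 100 * 73.6 / 401.9 = 18.3%

18.3


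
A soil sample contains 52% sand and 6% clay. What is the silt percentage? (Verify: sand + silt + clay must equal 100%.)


Step 1: sand + silt + clay = 100%
Step 2: silt = 100 - sand - clay
Step 3: silt = 100 - 52 - 6
Step 4: silt = 42%

42


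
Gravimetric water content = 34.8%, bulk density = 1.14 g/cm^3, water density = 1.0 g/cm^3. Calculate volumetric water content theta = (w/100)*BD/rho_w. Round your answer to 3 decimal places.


Step 1: theta = (w / 100) * BD / rho_w
Step 2: theta = (34.8 / 100) * 1.14 / 1.0
Step 3: theta = 0.348 * 1.14
Step 4: theta = 0.397

0.397


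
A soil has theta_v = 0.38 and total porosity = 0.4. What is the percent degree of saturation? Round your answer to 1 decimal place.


Step 1: S = 100 * theta_v / n
Step 2: S = 100 * 0.38 / 0.4
Step 3: S = 95.0%

95.0


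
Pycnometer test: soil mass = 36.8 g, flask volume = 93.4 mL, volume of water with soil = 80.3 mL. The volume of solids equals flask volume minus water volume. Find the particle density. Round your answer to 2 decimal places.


Step 1: Volume of solids = flask volume - water volume with soil
Step 2: V_solids = 93.4 - 80.3 = 13.1 mL
Step 3: Particle density = mass / V_solids = 36.8 / 13.1 = 2.81 g/cm^3

2.81


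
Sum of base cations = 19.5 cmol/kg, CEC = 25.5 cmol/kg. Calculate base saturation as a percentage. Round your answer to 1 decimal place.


Step 1: BS = 100 * (sum of bases) / CEC
Step 2: BS = 100 * 19.5 / 25.5
Step 3: BS = 76.5%

76.5


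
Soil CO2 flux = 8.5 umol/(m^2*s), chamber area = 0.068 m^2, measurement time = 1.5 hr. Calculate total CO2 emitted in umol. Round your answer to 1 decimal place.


Step 1: Convert time to seconds: 1.5 hr * 3600 = 5400.0 s
Step 2: Total = flux * area * time_s
Step 3: Total = 8.5 * 0.068 * 5400.0
Step 4: Total = 3121.2 umol

3121.2


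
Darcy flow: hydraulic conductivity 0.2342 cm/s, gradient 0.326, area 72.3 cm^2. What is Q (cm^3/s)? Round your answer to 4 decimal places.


Step 1: Apply Darcy's law: Q = K * i * A
Step 2: Q = 0.2342 * 0.326 * 72.3
Step 3: Q = 5.52 cm^3/s

5.52


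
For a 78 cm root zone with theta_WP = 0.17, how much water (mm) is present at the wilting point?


Step 1: Water (mm) = theta_WP * depth * 10
Step 2: Water = 0.17 * 78 * 10
Step 3: Water = 132.6 mm

132.6


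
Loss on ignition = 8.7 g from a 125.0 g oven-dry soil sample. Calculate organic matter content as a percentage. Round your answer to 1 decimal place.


Step 1: OM% = 100 * LOI / sample mass
Step 2: OM = 100 * 8.7 / 125.0
Step 3: OM = 7.0%

7.0


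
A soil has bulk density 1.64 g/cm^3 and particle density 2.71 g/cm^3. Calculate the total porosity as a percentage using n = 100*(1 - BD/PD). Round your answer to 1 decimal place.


Step 1: Formula: n = 100 * (1 - BD / PD)
Step 2: n = 100 * (1 - 1.64 / 2.71)
Step 3: n = 100 * (1 - 0.60517)
Step 4: n = 39.5%

39.5


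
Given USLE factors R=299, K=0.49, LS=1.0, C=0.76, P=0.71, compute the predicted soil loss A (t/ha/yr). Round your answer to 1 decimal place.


Step 1: A = R * K * LS * C * P
Step 2: R * K = 299 * 0.49 = 146.51
Step 3: (R*K) * LS = 146.51 * 1.0 = 146.51
Step 4: * C * P = 146.51 * 0.76 * 0.71 = 79.1
Step 5: A = 79.1 t/(ha*yr)

79.1


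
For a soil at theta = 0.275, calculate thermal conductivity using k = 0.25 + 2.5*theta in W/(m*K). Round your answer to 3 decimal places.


Step 1: k = 0.25 + 2.5 * theta
Step 2: k = 0.25 + 2.5 * 0.275
Step 3: k = 0.25 + 0.688
Step 4: k = 0.938 W/(m*K)

0.938


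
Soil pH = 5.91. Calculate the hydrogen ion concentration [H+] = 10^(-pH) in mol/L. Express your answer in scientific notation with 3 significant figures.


Step 1: [H+] = 10^(-pH)
Step 2: [H+] = 10^(-5.91)
Step 3: [H+] = 1.23e-06 mol/L

1.23e-06


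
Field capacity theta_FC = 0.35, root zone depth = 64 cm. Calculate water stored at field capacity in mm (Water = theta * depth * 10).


Step 1: Water (mm) = theta_FC * depth (cm) * 10
Step 2: Water = 0.35 * 64 * 10
Step 3: Water = 224.0 mm

224.0


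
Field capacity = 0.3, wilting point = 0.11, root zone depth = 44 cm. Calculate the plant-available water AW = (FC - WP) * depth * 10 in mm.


Step 1: Available water = (FC - WP) * depth * 10
Step 2: AW = (0.3 - 0.11) * 44 * 10
Step 3: AW = 0.19 * 44 * 10
Step 4: AW = 83.6 mm

83.6


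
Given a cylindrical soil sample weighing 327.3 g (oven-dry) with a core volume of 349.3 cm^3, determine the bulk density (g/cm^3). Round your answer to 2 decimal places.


Step 1: Identify the formula: BD = dry mass / volume
Step 2: Substitute values: BD = 327.3 / 349.3
Step 3: BD = 0.94 g/cm^3

0.94


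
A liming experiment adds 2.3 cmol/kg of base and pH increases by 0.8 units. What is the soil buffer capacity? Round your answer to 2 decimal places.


Step 1: BC = change in base / change in pH
Step 2: BC = 2.3 / 0.8
Step 3: BC = 2.88 cmol/(kg*pH unit)

2.88


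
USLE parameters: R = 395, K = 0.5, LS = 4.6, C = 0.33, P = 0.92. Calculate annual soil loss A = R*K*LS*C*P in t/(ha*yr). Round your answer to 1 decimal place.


Step 1: A = R * K * LS * C * P
Step 2: R * K = 395 * 0.5 = 197.5
Step 3: (R*K) * LS = 197.5 * 4.6 = 908.5
Step 4: * C * P = 908.5 * 0.33 * 0.92 = 275.8
Step 5: A = 275.8 t/(ha*yr)

275.8


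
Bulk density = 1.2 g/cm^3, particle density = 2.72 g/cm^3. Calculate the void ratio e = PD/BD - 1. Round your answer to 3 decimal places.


Step 1: e = PD / BD - 1
Step 2: e = 2.72 / 1.2 - 1
Step 3: e = 2.26667 - 1
Step 4: e = 1.267

1.267


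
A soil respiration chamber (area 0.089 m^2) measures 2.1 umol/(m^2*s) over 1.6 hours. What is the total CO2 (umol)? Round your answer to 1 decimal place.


Step 1: Convert time to seconds: 1.6 hr * 3600 = 5760.0 s
Step 2: Total = flux * area * time_s
Step 3: Total = 2.1 * 0.089 * 5760.0
Step 4: Total = 1076.5 umol

1076.5


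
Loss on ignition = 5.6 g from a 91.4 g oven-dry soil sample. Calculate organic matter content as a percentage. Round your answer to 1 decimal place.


Step 1: OM% = 100 * LOI / sample mass
Step 2: OM = 100 * 5.6 / 91.4
Step 3: OM = 6.1%

6.1


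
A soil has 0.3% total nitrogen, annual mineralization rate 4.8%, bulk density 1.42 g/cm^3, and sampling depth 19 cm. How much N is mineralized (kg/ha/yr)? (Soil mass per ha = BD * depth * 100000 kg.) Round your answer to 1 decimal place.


Step 1: Soil mass per ha = BD * depth * 100000 = 1.42 * 19 * 100000 = 2698000 kg
Step 2: Total N pool = soil mass * N%/100 = 2698000 * 0.3/100 = 8094.0 kg/ha
Step 3: N mineralized = N pool * rate%/100 = 8094.0 * 4.8/100 = 388.5 kg/ha/yr

388.5


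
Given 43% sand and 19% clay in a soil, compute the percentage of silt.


Step 1: sand + silt + clay = 100%
Step 2: silt = 100 - sand - clay
Step 3: silt = 100 - 43 - 19
Step 4: silt = 38%

38


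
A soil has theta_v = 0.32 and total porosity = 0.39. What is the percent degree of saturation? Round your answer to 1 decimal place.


Step 1: S = 100 * theta_v / n
Step 2: S = 100 * 0.32 / 0.39
Step 3: S = 82.1%

82.1


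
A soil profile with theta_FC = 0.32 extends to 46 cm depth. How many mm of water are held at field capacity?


Step 1: Water (mm) = theta_FC * depth (cm) * 10
Step 2: Water = 0.32 * 46 * 10
Step 3: Water = 147.2 mm

147.2


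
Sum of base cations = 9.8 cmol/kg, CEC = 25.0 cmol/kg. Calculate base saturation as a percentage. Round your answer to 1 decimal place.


Step 1: BS = 100 * (sum of bases) / CEC
Step 2: BS = 100 * 9.8 / 25.0
Step 3: BS = 39.2%

39.2


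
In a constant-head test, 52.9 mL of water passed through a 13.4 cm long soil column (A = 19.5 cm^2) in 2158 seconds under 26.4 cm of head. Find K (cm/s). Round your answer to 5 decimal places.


Step 1: K = Q * L / (A * t * h)
Step 2: Numerator = 52.9 * 13.4 = 708.86
Step 3: Denominator = 19.5 * 2158 * 26.4 = 1110938.4
Step 4: K = 708.86 / 1110938.4 = 0.00064 cm/s

0.00064


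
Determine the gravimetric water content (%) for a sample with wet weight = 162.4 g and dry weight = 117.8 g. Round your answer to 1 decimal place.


Step 1: Water mass = wet - dry = 162.4 - 117.8 = 44.6 g
Step 2: w = 100 * water mass / dry mass
Step 3: w = 100 * 44.6 / 117.8 = 37.9%

37.9


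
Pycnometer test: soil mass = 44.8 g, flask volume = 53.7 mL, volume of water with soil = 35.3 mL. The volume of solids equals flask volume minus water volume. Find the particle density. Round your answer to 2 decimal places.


Step 1: Volume of solids = flask volume - water volume with soil
Step 2: V_solids = 53.7 - 35.3 = 18.4 mL
Step 3: Particle density = mass / V_solids = 44.8 / 18.4 = 2.43 g/cm^3

2.43


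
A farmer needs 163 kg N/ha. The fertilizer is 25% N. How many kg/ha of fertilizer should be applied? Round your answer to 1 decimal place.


Step 1: Fertilizer rate = target N / (N content / 100)
Step 2: Rate = 163 / (25 / 100)
Step 3: Rate = 163 / 0.25
Step 4: Rate = 652.0 kg/ha

652.0


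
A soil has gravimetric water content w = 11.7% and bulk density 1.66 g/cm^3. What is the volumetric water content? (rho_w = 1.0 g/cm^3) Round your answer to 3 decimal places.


Step 1: theta = (w / 100) * BD / rho_w
Step 2: theta = (11.7 / 100) * 1.66 / 1.0
Step 3: theta = 0.117 * 1.66
Step 4: theta = 0.194

0.194


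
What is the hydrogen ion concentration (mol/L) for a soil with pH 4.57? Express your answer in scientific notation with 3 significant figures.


Step 1: [H+] = 10^(-pH)
Step 2: [H+] = 10^(-4.57)
Step 3: [H+] = 2.69e-05 mol/L

2.69e-05


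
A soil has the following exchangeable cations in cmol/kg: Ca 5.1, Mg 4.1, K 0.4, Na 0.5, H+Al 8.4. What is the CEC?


Step 1: CEC = Ca + Mg + K + Na + (H+Al)
Step 2: CEC = 5.1 + 4.1 + 0.4 + 0.5 + 8.4
Step 3: CEC = 18.5 cmol/kg

18.5


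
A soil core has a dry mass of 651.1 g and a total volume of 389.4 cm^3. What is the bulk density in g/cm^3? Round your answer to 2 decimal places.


Step 1: Identify the formula: BD = dry mass / volume
Step 2: Substitute values: BD = 651.1 / 389.4
Step 3: BD = 1.67 g/cm^3

1.67


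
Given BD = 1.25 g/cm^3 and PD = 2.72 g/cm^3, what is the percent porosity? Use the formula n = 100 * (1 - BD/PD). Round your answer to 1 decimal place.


Step 1: Formula: n = 100 * (1 - BD / PD)
Step 2: n = 100 * (1 - 1.25 / 2.72)
Step 3: n = 100 * (1 - 0.45956)
Step 4: n = 54.0%

54.0


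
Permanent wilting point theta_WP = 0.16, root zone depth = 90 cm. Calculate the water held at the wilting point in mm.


Step 1: Water (mm) = theta_WP * depth * 10
Step 2: Water = 0.16 * 90 * 10
Step 3: Water = 144.0 mm

144.0


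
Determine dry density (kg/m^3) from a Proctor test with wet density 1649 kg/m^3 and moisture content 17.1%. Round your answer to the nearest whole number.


Step 1: Dry density = wet density / (1 + w/100)
Step 2: Dry density = 1649 / (1 + 17.1/100)
Step 3: Dry density = 1649 / 1.171
Step 4: Dry density = 1408 kg/m^3

1408


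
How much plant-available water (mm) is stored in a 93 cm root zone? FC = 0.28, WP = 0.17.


Step 1: Available water = (FC - WP) * depth * 10
Step 2: AW = (0.28 - 0.17) * 93 * 10
Step 3: AW = 0.11 * 93 * 10
Step 4: AW = 102.3 mm

102.3


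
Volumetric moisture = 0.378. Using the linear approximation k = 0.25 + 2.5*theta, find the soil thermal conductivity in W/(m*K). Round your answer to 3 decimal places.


Step 1: k = 0.25 + 2.5 * theta
Step 2: k = 0.25 + 2.5 * 0.378
Step 3: k = 0.25 + 0.945
Step 4: k = 1.195 W/(m*K)

1.195


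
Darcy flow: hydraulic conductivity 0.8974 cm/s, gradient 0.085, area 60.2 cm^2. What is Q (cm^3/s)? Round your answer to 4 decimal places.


Step 1: Apply Darcy's law: Q = K * i * A
Step 2: Q = 0.8974 * 0.085 * 60.2
Step 3: Q = 4.592 cm^3/s

4.592


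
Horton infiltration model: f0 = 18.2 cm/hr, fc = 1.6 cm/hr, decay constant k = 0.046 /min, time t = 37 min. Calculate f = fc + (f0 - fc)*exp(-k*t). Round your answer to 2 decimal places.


Step 1: f = fc + (f0 - fc) * exp(-k * t)
Step 2: exp(-0.046 * 37) = 0.182319
Step 3: f = 1.6 + (18.2 - 1.6) * 0.182319
Step 4: f = 1.6 + 16.6 * 0.182319
Step 5: f = 4.63 cm/hr

4.63


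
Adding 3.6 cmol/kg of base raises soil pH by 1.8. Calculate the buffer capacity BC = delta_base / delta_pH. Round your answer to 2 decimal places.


Step 1: BC = change in base / change in pH
Step 2: BC = 3.6 / 1.8
Step 3: BC = 2.0 cmol/(kg*pH unit)

2.0


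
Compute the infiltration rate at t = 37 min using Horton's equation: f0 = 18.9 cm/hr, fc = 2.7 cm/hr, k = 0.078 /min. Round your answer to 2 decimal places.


Step 1: f = fc + (f0 - fc) * exp(-k * t)
Step 2: exp(-0.078 * 37) = 0.055799
Step 3: f = 2.7 + (18.9 - 2.7) * 0.055799
Step 4: f = 2.7 + 16.2 * 0.055799
Step 5: f = 3.6 cm/hr

3.6


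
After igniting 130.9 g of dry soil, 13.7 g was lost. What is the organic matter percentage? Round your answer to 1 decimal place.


Step 1: OM% = 100 * LOI / sample mass
Step 2: OM = 100 * 13.7 / 130.9
Step 3: OM = 10.5%

10.5


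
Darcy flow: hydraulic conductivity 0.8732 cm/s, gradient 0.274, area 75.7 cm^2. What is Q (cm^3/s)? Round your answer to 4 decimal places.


Step 1: Apply Darcy's law: Q = K * i * A
Step 2: Q = 0.8732 * 0.274 * 75.7
Step 3: Q = 18.1117 cm^3/s

18.1117


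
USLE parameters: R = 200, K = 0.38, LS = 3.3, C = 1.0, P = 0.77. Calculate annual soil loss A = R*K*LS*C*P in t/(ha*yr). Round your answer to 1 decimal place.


Step 1: A = R * K * LS * C * P
Step 2: R * K = 200 * 0.38 = 76.0
Step 3: (R*K) * LS = 76.0 * 3.3 = 250.8
Step 4: * C * P = 250.8 * 1.0 * 0.77 = 193.1
Step 5: A = 193.1 t/(ha*yr)

193.1


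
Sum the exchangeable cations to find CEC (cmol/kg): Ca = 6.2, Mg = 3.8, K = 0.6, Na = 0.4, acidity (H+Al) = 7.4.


Step 1: CEC = Ca + Mg + K + Na + (H+Al)
Step 2: CEC = 6.2 + 3.8 + 0.6 + 0.4 + 7.4
Step 3: CEC = 18.4 cmol/kg

18.4


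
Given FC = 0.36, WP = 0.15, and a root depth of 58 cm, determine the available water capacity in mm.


Step 1: Available water = (FC - WP) * depth * 10
Step 2: AW = (0.36 - 0.15) * 58 * 10
Step 3: AW = 0.21 * 58 * 10
Step 4: AW = 121.8 mm

121.8


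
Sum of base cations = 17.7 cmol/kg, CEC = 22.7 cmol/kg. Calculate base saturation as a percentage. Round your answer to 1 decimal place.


Step 1: BS = 100 * (sum of bases) / CEC
Step 2: BS = 100 * 17.7 / 22.7
Step 3: BS = 78.0%

78.0


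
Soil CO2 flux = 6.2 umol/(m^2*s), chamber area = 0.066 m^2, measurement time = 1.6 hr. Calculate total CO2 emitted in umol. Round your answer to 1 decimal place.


Step 1: Convert time to seconds: 1.6 hr * 3600 = 5760.0 s
Step 2: Total = flux * area * time_s
Step 3: Total = 6.2 * 0.066 * 5760.0
Step 4: Total = 2357.0 umol

2357.0


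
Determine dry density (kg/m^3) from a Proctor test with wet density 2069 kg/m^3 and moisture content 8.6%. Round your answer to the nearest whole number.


Step 1: Dry density = wet density / (1 + w/100)
Step 2: Dry density = 2069 / (1 + 8.6/100)
Step 3: Dry density = 2069 / 1.086
Step 4: Dry density = 1905 kg/m^3

1905


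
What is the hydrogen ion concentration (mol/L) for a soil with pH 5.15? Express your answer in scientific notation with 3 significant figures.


Step 1: [H+] = 10^(-pH)
Step 2: [H+] = 10^(-5.15)
Step 3: [H+] = 7.08e-06 mol/L

7.08e-06


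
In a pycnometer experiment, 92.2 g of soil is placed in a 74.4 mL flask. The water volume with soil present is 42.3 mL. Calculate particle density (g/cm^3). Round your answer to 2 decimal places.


Step 1: Volume of solids = flask volume - water volume with soil
Step 2: V_solids = 74.4 - 42.3 = 32.1 mL
Step 3: Particle density = mass / V_solids = 92.2 / 32.1 = 2.87 g/cm^3

2.87


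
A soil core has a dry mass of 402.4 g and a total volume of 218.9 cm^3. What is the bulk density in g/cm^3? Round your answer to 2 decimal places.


Step 1: Identify the formula: BD = dry mass / volume
Step 2: Substitute values: BD = 402.4 / 218.9
Step 3: BD = 1.84 g/cm^3

1.84


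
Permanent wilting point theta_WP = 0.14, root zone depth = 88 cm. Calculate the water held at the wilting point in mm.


Step 1: Water (mm) = theta_WP * depth * 10
Step 2: Water = 0.14 * 88 * 10
Step 3: Water = 123.2 mm

123.2


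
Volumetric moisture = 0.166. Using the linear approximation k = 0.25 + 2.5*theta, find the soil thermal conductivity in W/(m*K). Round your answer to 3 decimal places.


Step 1: k = 0.25 + 2.5 * theta
Step 2: k = 0.25 + 2.5 * 0.166
Step 3: k = 0.25 + 0.415
Step 4: k = 0.665 W/(m*K)

0.665


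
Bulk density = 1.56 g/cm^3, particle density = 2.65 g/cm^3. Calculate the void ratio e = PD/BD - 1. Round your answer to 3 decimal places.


Step 1: e = PD / BD - 1
Step 2: e = 2.65 / 1.56 - 1
Step 3: e = 1.69872 - 1
Step 4: e = 0.699

0.699


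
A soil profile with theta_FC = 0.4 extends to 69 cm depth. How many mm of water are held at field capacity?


Step 1: Water (mm) = theta_FC * depth (cm) * 10
Step 2: Water = 0.4 * 69 * 10
Step 3: Water = 276.0 mm

276.0


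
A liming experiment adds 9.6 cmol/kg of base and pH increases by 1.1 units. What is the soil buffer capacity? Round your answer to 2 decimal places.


Step 1: BC = change in base / change in pH
Step 2: BC = 9.6 / 1.1
Step 3: BC = 8.73 cmol/(kg*pH unit)

8.73


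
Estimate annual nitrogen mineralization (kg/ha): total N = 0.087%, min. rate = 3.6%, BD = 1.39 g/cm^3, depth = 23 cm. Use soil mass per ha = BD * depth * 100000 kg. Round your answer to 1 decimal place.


Step 1: Soil mass per ha = BD * depth * 100000 = 1.39 * 23 * 100000 = 3197000 kg
Step 2: Total N pool = soil mass * N%/100 = 3197000 * 0.087/100 = 2781.39 kg/ha
Step 3: N mineralized = N pool * rate%/100 = 2781.39 * 3.6/100 = 100.1 kg/ha/yr

100.1


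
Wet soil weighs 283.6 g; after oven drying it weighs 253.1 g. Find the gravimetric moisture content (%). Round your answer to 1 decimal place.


Step 1: Water mass = wet - dry = 283.6 - 253.1 = 30.5 g
Step 2: w = 100 * water mass / dry mass
Step 3: w = 100 * 30.5 / 253.1 = 12.1%

12.1


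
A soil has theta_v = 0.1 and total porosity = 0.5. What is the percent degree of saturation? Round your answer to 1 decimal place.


Step 1: S = 100 * theta_v / n
Step 2: S = 100 * 0.1 / 0.5
Step 3: S = 20.0%

20.0


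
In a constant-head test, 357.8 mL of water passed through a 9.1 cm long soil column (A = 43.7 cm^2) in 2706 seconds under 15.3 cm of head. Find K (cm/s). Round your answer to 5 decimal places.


Step 1: K = Q * L / (A * t * h)
Step 2: Numerator = 357.8 * 9.1 = 3255.98
Step 3: Denominator = 43.7 * 2706 * 15.3 = 1809258.66
Step 4: K = 3255.98 / 1809258.66 = 0.0018 cm/s

0.0018


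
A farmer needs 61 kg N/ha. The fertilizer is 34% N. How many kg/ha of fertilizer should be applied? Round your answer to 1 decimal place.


Step 1: Fertilizer rate = target N / (N content / 100)
Step 2: Rate = 61 / (34 / 100)
Step 3: Rate = 61 / 0.34
Step 4: Rate = 179.4 kg/ha

179.4


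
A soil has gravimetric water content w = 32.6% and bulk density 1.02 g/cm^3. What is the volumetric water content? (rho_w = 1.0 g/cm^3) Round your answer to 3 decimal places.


Step 1: theta = (w / 100) * BD / rho_w
Step 2: theta = (32.6 / 100) * 1.02 / 1.0
Step 3: theta = 0.326 * 1.02
Step 4: theta = 0.333

0.333


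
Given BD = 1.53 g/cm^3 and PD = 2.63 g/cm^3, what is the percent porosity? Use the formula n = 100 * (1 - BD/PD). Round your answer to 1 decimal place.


Step 1: Formula: n = 100 * (1 - BD / PD)
Step 2: n = 100 * (1 - 1.53 / 2.63)
Step 3: n = 100 * (1 - 0.58175)
Step 4: n = 41.8%

41.8


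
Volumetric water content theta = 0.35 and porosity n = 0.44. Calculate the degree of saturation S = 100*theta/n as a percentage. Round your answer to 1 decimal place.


Step 1: S = 100 * theta_v / n
Step 2: S = 100 * 0.35 / 0.44
Step 3: S = 79.5%

79.5


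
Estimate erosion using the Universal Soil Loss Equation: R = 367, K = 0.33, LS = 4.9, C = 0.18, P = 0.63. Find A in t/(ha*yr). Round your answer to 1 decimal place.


Step 1: A = R * K * LS * C * P
Step 2: R * K = 367 * 0.33 = 121.11
Step 3: (R*K) * LS = 121.11 * 4.9 = 593.439
Step 4: * C * P = 593.439 * 0.18 * 0.63 = 67.3
Step 5: A = 67.3 t/(ha*yr)

67.3


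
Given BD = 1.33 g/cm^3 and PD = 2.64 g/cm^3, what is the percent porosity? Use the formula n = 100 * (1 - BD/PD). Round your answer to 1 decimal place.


Step 1: Formula: n = 100 * (1 - BD / PD)
Step 2: n = 100 * (1 - 1.33 / 2.64)
Step 3: n = 100 * (1 - 0.50379)
Step 4: n = 49.6%

49.6


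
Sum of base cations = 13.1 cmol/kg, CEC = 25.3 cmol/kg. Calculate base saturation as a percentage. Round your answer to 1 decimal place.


Step 1: BS = 100 * (sum of bases) / CEC
Step 2: BS = 100 * 13.1 / 25.3
Step 3: BS = 51.8%

51.8


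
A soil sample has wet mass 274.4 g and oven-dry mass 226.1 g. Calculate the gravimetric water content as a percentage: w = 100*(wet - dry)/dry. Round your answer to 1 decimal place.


Step 1: Water mass = wet - dry = 274.4 - 226.1 = 48.3 g
Step 2: w = 100 * water mass / dry mass
Step 3: w = 100 * 48.3 / 226.1 = 21.4%

21.4


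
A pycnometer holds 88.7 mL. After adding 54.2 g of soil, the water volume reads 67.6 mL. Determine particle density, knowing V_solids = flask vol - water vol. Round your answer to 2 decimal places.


Step 1: Volume of solids = flask volume - water volume with soil
Step 2: V_solids = 88.7 - 67.6 = 21.1 mL
Step 3: Particle density = mass / V_solids = 54.2 / 21.1 = 2.57 g/cm^3

2.57


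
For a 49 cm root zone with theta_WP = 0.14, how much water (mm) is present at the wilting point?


Step 1: Water (mm) = theta_WP * depth * 10
Step 2: Water = 0.14 * 49 * 10
Step 3: Water = 68.6 mm

68.6


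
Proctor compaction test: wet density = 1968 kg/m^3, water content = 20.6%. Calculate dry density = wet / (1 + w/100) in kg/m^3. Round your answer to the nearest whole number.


Step 1: Dry density = wet density / (1 + w/100)
Step 2: Dry density = 1968 / (1 + 20.6/100)
Step 3: Dry density = 1968 / 1.206
Step 4: Dry density = 1632 kg/m^3

1632


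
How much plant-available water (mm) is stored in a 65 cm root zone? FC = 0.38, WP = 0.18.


Step 1: Available water = (FC - WP) * depth * 10
Step 2: AW = (0.38 - 0.18) * 65 * 10
Step 3: AW = 0.2 * 65 * 10
Step 4: AW = 130.0 mm

130.0


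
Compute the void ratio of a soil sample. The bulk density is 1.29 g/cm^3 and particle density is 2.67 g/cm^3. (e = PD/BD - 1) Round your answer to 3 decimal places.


Step 1: e = PD / BD - 1
Step 2: e = 2.67 / 1.29 - 1
Step 3: e = 2.06977 - 1
Step 4: e = 1.07

1.07


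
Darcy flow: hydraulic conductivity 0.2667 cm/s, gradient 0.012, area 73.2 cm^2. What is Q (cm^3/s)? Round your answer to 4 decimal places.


Step 1: Apply Darcy's law: Q = K * i * A
Step 2: Q = 0.2667 * 0.012 * 73.2
Step 3: Q = 0.2343 cm^3/s

0.2343


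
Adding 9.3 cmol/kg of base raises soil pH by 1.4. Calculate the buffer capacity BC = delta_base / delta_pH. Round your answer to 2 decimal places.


Step 1: BC = change in base / change in pH
Step 2: BC = 9.3 / 1.4
Step 3: BC = 6.64 cmol/(kg*pH unit)

6.64


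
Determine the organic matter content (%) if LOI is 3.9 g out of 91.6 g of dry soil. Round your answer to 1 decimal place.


Step 1: OM% = 100 * LOI / sample mass
Step 2: OM = 100 * 3.9 / 91.6
Step 3: OM = 4.3%

4.3


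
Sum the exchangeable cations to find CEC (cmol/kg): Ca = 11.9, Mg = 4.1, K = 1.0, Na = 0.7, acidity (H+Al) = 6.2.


Step 1: CEC = Ca + Mg + K + Na + (H+Al)
Step 2: CEC = 11.9 + 4.1 + 1.0 + 0.7 + 6.2
Step 3: CEC = 23.9 cmol/kg

23.9


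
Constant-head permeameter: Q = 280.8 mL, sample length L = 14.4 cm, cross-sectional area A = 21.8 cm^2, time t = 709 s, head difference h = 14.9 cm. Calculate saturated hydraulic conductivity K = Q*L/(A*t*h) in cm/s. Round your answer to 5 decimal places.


Step 1: K = Q * L / (A * t * h)
Step 2: Numerator = 280.8 * 14.4 = 4043.52
Step 3: Denominator = 21.8 * 709 * 14.9 = 230297.38
Step 4: K = 4043.52 / 230297.38 = 0.01756 cm/s

0.01756


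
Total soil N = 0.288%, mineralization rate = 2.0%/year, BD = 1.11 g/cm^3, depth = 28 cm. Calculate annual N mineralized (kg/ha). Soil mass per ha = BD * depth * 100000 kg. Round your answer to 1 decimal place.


Step 1: Soil mass per ha = BD * depth * 100000 = 1.11 * 28 * 100000 = 3108000 kg
Step 2: Total N pool = soil mass * N%/100 = 3108000 * 0.288/100 = 8951.04 kg/ha
Step 3: N mineralized = N pool * rate%/100 = 8951.04 * 2.0/100 = 179.0 kg/ha/yr

179.0


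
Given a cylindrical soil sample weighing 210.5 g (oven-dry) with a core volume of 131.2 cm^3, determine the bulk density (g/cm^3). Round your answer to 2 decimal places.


Step 1: Identify the formula: BD = dry mass / volume
Step 2: Substitute values: BD = 210.5 / 131.2
Step 3: BD = 1.6 g/cm^3

1.6


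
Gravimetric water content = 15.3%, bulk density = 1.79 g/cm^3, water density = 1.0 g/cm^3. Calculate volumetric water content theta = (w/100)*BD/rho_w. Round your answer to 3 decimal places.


Step 1: theta = (w / 100) * BD / rho_w
Step 2: theta = (15.3 / 100) * 1.79 / 1.0
Step 3: theta = 0.153 * 1.79
Step 4: theta = 0.274

0.274


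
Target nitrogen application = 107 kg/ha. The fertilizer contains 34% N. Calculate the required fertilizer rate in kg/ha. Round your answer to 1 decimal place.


Step 1: Fertilizer rate = target N / (N content / 100)
Step 2: Rate = 107 / (34 / 100)
Step 3: Rate = 107 / 0.34
Step 4: Rate = 314.7 kg/ha

314.7


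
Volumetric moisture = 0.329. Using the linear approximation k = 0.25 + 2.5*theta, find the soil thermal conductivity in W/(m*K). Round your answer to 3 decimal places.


Step 1: k = 0.25 + 2.5 * theta
Step 2: k = 0.25 + 2.5 * 0.329
Step 3: k = 0.25 + 0.823
Step 4: k = 1.073 W/(m*K)

1.073


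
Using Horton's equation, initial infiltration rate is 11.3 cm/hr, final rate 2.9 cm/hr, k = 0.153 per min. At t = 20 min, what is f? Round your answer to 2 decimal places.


Step 1: f = fc + (f0 - fc) * exp(-k * t)
Step 2: exp(-0.153 * 20) = 0.046888
Step 3: f = 2.9 + (11.3 - 2.9) * 0.046888
Step 4: f = 2.9 + 8.4 * 0.046888
Step 5: f = 3.29 cm/hr

3.29


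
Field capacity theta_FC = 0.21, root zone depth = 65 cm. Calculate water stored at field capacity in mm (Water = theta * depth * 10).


Step 1: Water (mm) = theta_FC * depth (cm) * 10
Step 2: Water = 0.21 * 65 * 10
Step 3: Water = 136.5 mm

136.5


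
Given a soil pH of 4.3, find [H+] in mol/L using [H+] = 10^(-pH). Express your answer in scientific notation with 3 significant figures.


Step 1: [H+] = 10^(-pH)
Step 2: [H+] = 10^(-4.3)
Step 3: [H+] = 5.01e-05 mol/L

5.01e-05


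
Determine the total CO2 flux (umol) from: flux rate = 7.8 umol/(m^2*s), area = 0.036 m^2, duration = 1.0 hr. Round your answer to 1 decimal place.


Step 1: Convert time to seconds: 1.0 hr * 3600 = 3600.0 s
Step 2: Total = flux * area * time_s
Step 3: Total = 7.8 * 0.036 * 3600.0
Step 4: Total = 1010.9 umol

1010.9


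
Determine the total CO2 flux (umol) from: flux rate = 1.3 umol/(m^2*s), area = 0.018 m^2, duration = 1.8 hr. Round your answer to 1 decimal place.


Step 1: Convert time to seconds: 1.8 hr * 3600 = 6480.0 s
Step 2: Total = flux * area * time_s
Step 3: Total = 1.3 * 0.018 * 6480.0
Step 4: Total = 151.6 umol

151.6


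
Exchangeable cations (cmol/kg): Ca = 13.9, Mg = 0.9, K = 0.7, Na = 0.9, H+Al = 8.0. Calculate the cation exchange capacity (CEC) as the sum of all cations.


Step 1: CEC = Ca + Mg + K + Na + (H+Al)
Step 2: CEC = 13.9 + 0.9 + 0.7 + 0.9 + 8.0
Step 3: CEC = 24.4 cmol/kg

24.4


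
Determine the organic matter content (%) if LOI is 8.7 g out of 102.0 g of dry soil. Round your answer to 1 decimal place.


Step 1: OM% = 100 * LOI / sample mass
Step 2: OM = 100 * 8.7 / 102.0
Step 3: OM = 8.5%

8.5


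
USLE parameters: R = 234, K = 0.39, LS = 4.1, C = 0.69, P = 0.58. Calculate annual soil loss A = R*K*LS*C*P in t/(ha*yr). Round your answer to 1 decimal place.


Step 1: A = R * K * LS * C * P
Step 2: R * K = 234 * 0.39 = 91.26
Step 3: (R*K) * LS = 91.26 * 4.1 = 374.166
Step 4: * C * P = 374.166 * 0.69 * 0.58 = 149.7
Step 5: A = 149.7 t/(ha*yr)

149.7


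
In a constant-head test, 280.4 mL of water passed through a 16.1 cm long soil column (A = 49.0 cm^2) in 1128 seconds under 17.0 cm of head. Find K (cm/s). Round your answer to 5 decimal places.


Step 1: K = Q * L / (A * t * h)
Step 2: Numerator = 280.4 * 16.1 = 4514.44
Step 3: Denominator = 49.0 * 1128 * 17.0 = 939624.0
Step 4: K = 4514.44 / 939624.0 = 0.0048 cm/s

0.0048


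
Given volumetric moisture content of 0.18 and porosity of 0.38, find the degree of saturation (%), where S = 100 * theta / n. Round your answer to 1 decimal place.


Step 1: S = 100 * theta_v / n
Step 2: S = 100 * 0.18 / 0.38
Step 3: S = 47.4%

47.4


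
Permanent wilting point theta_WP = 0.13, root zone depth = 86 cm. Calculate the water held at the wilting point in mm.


Step 1: Water (mm) = theta_WP * depth * 10
Step 2: Water = 0.13 * 86 * 10
Step 3: Water = 111.8 mm

111.8


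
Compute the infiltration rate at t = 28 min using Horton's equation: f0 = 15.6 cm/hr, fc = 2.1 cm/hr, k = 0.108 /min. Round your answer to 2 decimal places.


Step 1: f = fc + (f0 - fc) * exp(-k * t)
Step 2: exp(-0.108 * 28) = 0.048606
Step 3: f = 2.1 + (15.6 - 2.1) * 0.048606
Step 4: f = 2.1 + 13.5 * 0.048606
Step 5: f = 2.76 cm/hr

2.76


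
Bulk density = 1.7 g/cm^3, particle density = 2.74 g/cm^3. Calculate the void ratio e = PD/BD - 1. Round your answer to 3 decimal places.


Step 1: e = PD / BD - 1
Step 2: e = 2.74 / 1.7 - 1
Step 3: e = 1.61176 - 1
Step 4: e = 0.612

0.612


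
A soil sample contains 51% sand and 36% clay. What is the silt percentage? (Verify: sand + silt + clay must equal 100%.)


Step 1: sand + silt + clay = 100%
Step 2: silt = 100 - sand - clay
Step 3: silt = 100 - 51 - 36
Step 4: silt = 13%

13


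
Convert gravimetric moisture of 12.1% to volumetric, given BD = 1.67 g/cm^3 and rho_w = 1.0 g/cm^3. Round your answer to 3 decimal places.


Step 1: theta = (w / 100) * BD / rho_w
Step 2: theta = (12.1 / 100) * 1.67 / 1.0
Step 3: theta = 0.121 * 1.67
Step 4: theta = 0.202

0.202


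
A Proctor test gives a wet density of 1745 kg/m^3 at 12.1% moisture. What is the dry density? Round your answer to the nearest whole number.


Step 1: Dry density = wet density / (1 + w/100)
Step 2: Dry density = 1745 / (1 + 12.1/100)
Step 3: Dry density = 1745 / 1.121
Step 4: Dry density = 1557 kg/m^3

1557


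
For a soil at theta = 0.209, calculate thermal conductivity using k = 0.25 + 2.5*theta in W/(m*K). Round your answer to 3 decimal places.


Step 1: k = 0.25 + 2.5 * theta
Step 2: k = 0.25 + 2.5 * 0.209
Step 3: k = 0.25 + 0.523
Step 4: k = 0.773 W/(m*K)

0.773


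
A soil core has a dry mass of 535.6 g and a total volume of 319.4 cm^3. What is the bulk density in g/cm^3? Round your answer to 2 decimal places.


Step 1: Identify the formula: BD = dry mass / volume
Step 2: Substitute values: BD = 535.6 / 319.4
Step 3: BD = 1.68 g/cm^3

1.68


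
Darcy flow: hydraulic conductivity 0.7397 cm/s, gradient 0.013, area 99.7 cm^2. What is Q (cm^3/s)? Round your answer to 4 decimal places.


Step 1: Apply Darcy's law: Q = K * i * A
Step 2: Q = 0.7397 * 0.013 * 99.7
Step 3: Q = 0.9587 cm^3/s

0.9587


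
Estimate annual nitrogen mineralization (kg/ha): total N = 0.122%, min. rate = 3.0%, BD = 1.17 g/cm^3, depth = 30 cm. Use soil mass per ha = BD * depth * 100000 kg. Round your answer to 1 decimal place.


Step 1: Soil mass per ha = BD * depth * 100000 = 1.17 * 30 * 100000 = 3510000 kg
Step 2: Total N pool = soil mass * N%/100 = 3510000 * 0.122/100 = 4282.2 kg/ha
Step 3: N mineralized = N pool * rate%/100 = 4282.2 * 3.0/100 = 128.5 kg/ha/yr

128.5


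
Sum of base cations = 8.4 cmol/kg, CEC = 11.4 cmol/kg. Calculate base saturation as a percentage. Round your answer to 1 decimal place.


Step 1: BS = 100 * (sum of bases) / CEC
Step 2: BS = 100 * 8.4 / 11.4
Step 3: BS = 73.7%

73.7


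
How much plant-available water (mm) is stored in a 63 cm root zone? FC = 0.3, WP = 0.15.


Step 1: Available water = (FC - WP) * depth * 10
Step 2: AW = (0.3 - 0.15) * 63 * 10
Step 3: AW = 0.15 * 63 * 10
Step 4: AW = 94.5 mm

94.5


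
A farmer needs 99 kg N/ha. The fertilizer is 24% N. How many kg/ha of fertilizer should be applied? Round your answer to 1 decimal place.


Step 1: Fertilizer rate = target N / (N content / 100)
Step 2: Rate = 99 / (24 / 100)
Step 3: Rate = 99 / 0.24
Step 4: Rate = 412.5 kg/ha

412.5


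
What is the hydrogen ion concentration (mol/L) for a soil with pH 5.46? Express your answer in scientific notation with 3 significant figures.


Step 1: [H+] = 10^(-pH)
Step 2: [H+] = 10^(-5.46)
Step 3: [H+] = 3.47e-06 mol/L

3.47e-06


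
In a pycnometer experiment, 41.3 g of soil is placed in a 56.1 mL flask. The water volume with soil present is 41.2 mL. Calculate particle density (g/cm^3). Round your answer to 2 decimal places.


Step 1: Volume of solids = flask volume - water volume with soil
Step 2: V_solids = 56.1 - 41.2 = 14.9 mL
Step 3: Particle density = mass / V_solids = 41.3 / 14.9 = 2.77 g/cm^3

2.77


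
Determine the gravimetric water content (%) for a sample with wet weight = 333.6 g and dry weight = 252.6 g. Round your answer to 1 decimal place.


Step 1: Water mass = wet - dry = 333.6 - 252.6 = 81.0 g
Step 2: w = 100 * water mass / dry mass
Step 3: w = 100 * 81.0 / 252.6 = 32.1%

32.1


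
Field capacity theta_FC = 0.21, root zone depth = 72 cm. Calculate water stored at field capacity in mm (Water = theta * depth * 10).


Step 1: Water (mm) = theta_FC * depth (cm) * 10
Step 2: Water = 0.21 * 72 * 10
Step 3: Water = 151.2 mm

151.2


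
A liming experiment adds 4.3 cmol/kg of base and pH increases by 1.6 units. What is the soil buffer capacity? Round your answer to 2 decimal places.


Step 1: BC = change in base / change in pH
Step 2: BC = 4.3 / 1.6
Step 3: BC = 2.69 cmol/(kg*pH unit)

2.69


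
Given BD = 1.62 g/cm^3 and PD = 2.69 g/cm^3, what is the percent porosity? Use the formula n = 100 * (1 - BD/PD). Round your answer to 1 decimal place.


Step 1: Formula: n = 100 * (1 - BD / PD)
Step 2: n = 100 * (1 - 1.62 / 2.69)
Step 3: n = 100 * (1 - 0.60223)
Step 4: n = 39.8%

39.8


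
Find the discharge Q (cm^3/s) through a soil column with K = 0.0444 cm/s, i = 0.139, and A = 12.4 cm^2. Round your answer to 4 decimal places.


Step 1: Apply Darcy's law: Q = K * i * A
Step 2: Q = 0.0444 * 0.139 * 12.4
Step 3: Q = 0.0765 cm^3/s

0.0765


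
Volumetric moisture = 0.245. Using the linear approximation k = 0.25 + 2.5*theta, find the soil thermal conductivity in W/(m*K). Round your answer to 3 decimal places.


Step 1: k = 0.25 + 2.5 * theta
Step 2: k = 0.25 + 2.5 * 0.245
Step 3: k = 0.25 + 0.613
Step 4: k = 0.863 W/(m*K)

0.863


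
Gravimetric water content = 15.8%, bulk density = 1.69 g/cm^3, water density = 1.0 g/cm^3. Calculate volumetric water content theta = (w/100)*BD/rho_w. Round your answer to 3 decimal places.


Step 1: theta = (w / 100) * BD / rho_w
Step 2: theta = (15.8 / 100) * 1.69 / 1.0
Step 3: theta = 0.158 * 1.69
Step 4: theta = 0.267

0.267


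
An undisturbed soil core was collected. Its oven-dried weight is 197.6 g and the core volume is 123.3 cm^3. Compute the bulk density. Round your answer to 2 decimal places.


Step 1: Identify the formula: BD = dry mass / volume
Step 2: Substitute values: BD = 197.6 / 123.3
Step 3: BD = 1.6 g/cm^3

1.6


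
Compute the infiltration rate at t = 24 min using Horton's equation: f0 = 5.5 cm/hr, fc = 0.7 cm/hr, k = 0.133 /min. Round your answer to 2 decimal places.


Step 1: f = fc + (f0 - fc) * exp(-k * t)
Step 2: exp(-0.133 * 24) = 0.04109
Step 3: f = 0.7 + (5.5 - 0.7) * 0.04109
Step 4: f = 0.7 + 4.8 * 0.04109
Step 5: f = 0.9 cm/hr

0.9


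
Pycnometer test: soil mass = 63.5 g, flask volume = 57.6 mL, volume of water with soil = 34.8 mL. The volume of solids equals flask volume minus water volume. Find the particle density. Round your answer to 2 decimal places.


Step 1: Volume of solids = flask volume - water volume with soil
Step 2: V_solids = 57.6 - 34.8 = 22.8 mL
Step 3: Particle density = mass / V_solids = 63.5 / 22.8 = 2.79 g/cm^3

2.79


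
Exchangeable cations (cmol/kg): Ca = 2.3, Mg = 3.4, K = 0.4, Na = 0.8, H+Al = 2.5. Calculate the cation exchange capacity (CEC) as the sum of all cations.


Step 1: CEC = Ca + Mg + K + Na + (H+Al)
Step 2: CEC = 2.3 + 3.4 + 0.4 + 0.8 + 2.5
Step 3: CEC = 9.4 cmol/kg

9.4


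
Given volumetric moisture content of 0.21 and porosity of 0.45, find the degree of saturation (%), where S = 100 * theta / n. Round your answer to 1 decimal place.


Step 1: S = 100 * theta_v / n
Step 2: S = 100 * 0.21 / 0.45
Step 3: S = 46.7%

46.7


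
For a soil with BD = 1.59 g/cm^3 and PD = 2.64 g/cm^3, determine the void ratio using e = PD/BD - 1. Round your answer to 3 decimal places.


Step 1: e = PD / BD - 1
Step 2: e = 2.64 / 1.59 - 1
Step 3: e = 1.66038 - 1
Step 4: e = 0.66

0.66


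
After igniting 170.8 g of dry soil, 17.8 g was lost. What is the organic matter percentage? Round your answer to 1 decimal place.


Step 1: OM% = 100 * LOI / sample mass
Step 2: OM = 100 * 17.8 / 170.8
Step 3: OM = 10.4%

10.4


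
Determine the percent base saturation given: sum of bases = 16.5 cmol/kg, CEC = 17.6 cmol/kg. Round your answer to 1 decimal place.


Step 1: BS = 100 * (sum of bases) / CEC
Step 2: BS = 100 * 16.5 / 17.6
Step 3: BS = 93.8%

93.8


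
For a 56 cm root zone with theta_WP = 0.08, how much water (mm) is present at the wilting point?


Step 1: Water (mm) = theta_WP * depth * 10
Step 2: Water = 0.08 * 56 * 10
Step 3: Water = 44.8 mm

44.8


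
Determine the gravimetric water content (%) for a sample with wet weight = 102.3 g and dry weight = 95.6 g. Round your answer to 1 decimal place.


Step 1: Water mass = wet - dry = 102.3 - 95.6 = 6.7 g
Step 2: w = 100 * water mass / dry mass
Step 3: w = 100 * 6.7 / 95.6 = 7.0%

7.0


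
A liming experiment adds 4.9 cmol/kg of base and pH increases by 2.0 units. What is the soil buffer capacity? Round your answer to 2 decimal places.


Step 1: BC = change in base / change in pH
Step 2: BC = 4.9 / 2.0
Step 3: BC = 2.45 cmol/(kg*pH unit)

2.45


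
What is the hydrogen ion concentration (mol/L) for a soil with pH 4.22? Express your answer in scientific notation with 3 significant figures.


Step 1: [H+] = 10^(-pH)
Step 2: [H+] = 10^(-4.22)
Step 3: [H+] = 6.03e-05 mol/L

6.03e-05


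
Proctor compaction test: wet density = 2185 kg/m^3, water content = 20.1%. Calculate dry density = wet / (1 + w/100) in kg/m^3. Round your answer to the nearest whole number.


Step 1: Dry density = wet density / (1 + w/100)
Step 2: Dry density = 2185 / (1 + 20.1/100)
Step 3: Dry density = 2185 / 1.201
Step 4: Dry density = 1819 kg/m^3

1819


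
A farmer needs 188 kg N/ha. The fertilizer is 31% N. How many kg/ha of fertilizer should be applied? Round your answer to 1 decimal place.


Step 1: Fertilizer rate = target N / (N content / 100)
Step 2: Rate = 188 / (31 / 100)
Step 3: Rate = 188 / 0.31
Step 4: Rate = 606.5 kg/ha

606.5
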